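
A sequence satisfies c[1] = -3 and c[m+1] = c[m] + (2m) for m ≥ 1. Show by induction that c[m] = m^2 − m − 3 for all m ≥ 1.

Base case: c[1] = -3, and 1^2 − 1 − 3 = -3.
Assume c[r] = r^2 − r − 3.
Then c[r+1] = c[r] + (2r) = (r^2 − r − 3) + (2r) = r^2 + r − 3,
and (r+1)^2 − (r+1) − 3 = r^2 + r − 3.
Hence c[m] = m^2 − m − 3 for every m ≥ 1, by induction.

c[m] = m^2 − m − 3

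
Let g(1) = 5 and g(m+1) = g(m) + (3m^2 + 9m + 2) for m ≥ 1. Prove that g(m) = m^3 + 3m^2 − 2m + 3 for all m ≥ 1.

Base case: g(1) = 5, and 1^3 + 3·1^2 − 2·1 + 3 = 5.
Assume g(k) = k^3 + 3k^2 − 2k + 3.
Then g(k+1) = g(k) + (3k^2 + 9k + 2) = (k^3 + 3k^2 − 2k + 3) + (3k^2 + 9k + 2) = k^3 + 6k^2 + 7k + 5,
and (k+1)^3 + 3·(k+1)^2 − 2·(k+1) + 3 = k^3 + 6k^2 + 7k + 5.
This completes the inductive step, so g(m) = m^3 + 3m^2 − 2m + 3 for all m ≥ 1.

g(m) = m^3 + 3m^2 − 2m + 3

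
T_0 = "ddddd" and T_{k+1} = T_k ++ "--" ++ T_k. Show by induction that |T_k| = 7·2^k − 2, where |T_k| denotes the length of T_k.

Base case: |T_0| = 5, and 7·2^0 − 2 = 5.
Assume |T_r| = 7·2^r − 2.
Then |T_{r+1}| = |T_r| + 2 + |T_r| = 2|T_r| + 2 = 2(7·2^r − 2) + 2 = 7·2^{r+1} − 4 + 2 = 7·2^{r+1} − 2.
This completes the inductive step, so |T_k| = 7·2^k − 2 for all k ≥ 0.

|T_k| = 7·2^k − 2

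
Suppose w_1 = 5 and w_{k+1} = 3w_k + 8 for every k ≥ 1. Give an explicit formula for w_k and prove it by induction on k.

Claim: w_k = 3^{k+1} − 4.

Base case: w_1 = 5, and 3^{1+1} − 4 = 9 − 4 = 5.
Assume w_j = 3^{j+1} − 4 for some j ≥ 1.
Then w_{j+1} = 3w_j + 8 = 3·(3^{j+1} − 4) + 8 = 3^{j+2} − 12 + 8 = 3^{j+2} − 4.
By induction, w_k = 3^{k+1} − 4 for all k ≥ 1.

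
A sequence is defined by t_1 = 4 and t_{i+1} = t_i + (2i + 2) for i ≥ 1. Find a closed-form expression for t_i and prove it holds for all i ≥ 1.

Claim: t_i = i^2 + i + 2.

Base case: t_1 = 4, and 1^2 + 1 + 2 = 4.
Assume t_k = k^2 + k + 2.
Then t_{k+1} = t_k + (2k + 2) = (k^2 + k + 2) + (2k + 2) = k^2 + 3k + 4,
and (k+1)^2 + (k+1) + 2 = k^2 + 3k + 4.
This completes the inductive step, so t_i = i^2 + i + 2 for all i ≥ 1.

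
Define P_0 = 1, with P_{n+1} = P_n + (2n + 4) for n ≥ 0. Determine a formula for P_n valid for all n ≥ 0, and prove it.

Claim: P_n = n^2 + 3n + 1.

Base case: P_0 = 1, and 0^2 + 3·0 + 1 = 1.
Assume P_j = j^2 + 3j + 1.
Then P_{j+1} = P_j + (2j + 4) = (j^2 + 3j + 1) + (2j + 4) = j^2 + 5j + 5,
and (j+1)^2 + 3·(j+1) + 1 = j^2 + 5j + 5.
By induction, P_n = n^2 + 3n + 1 for all n ≥ 0.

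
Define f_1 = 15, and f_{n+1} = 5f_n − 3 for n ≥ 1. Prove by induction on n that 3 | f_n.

Base case: f_1 = 15 = 3·5, so 3 | f_1.
Assume 3 | f_r, so f_r = 3t for some integer t.
Then f_{r+1} = 5f_r − 3 = 5·(3t) − 3 = 3(5t − 1), so 3 | f_{r+1}.
Hence 3 | f_n for every n ≥ 1, by induction.

3 | f_n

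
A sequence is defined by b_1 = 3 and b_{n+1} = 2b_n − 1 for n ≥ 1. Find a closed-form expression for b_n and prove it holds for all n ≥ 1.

Claim: b_n = 2^n + 1.

Base case: b_1 = 3, and 2^1 + 1 = 2 + 1 = 3.
Assume b_m = 2^m + 1 for some m ≥ 1.
Then b_{m+1} = 2b_m − 1 = 2·(2^m + 1) − 1 = 2^{m+1} + 2 − 1 = 2^{m+1} + 1.
Hence b_n = 2^n + 1 for every n ≥ 1, by induction.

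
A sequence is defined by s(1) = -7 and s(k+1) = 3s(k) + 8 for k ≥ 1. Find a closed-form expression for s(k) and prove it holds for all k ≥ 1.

Claim: s(k) = -3^k − 4.

Base case: s(1) = -7, and -3^1 − 4 = -3 − 4 = -7.
Assume s(r) = -3^r − 4 for some r ≥ 1.
Then s(r+1) = 3s(r) + 8 = 3·(-3^r − 4) + 8 = -3^{r+1} − 12 + 8 = -3^{r+1} − 4.
This completes the inductive step, so s(k) = -3^k − 4 for all k ≥ 1.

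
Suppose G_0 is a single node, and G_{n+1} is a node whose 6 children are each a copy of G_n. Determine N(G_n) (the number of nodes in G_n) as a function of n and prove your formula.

Claim: N(G_n) = (6^{n+1} − 1)/5.

Base case: N(G_0) = 1, and (6^{0+1} − 1)/5 = 1.
Assume N(G_r) = (6^{r+1} − 1)/5.
Then N(G_{r+1}) = 1 + 6N(G_r) = 1 + 6·(6^{r+1} − 1)/5 = 1 + (6^{r+2} − 6)/5 = (5 + 6^{r+2} − 6)/5 = (6^{r+2} − 1)/5.
By induction, N(G_n) = (6^{n+1} − 1)/5 for all n ≥ 0.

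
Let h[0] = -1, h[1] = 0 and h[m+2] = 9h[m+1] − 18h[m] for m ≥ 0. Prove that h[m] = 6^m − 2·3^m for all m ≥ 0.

Base cases: h[0] = -1 and 6^0 − 2·3^0 = -1; h[1] = 0 and 6^1 − 2·3^1 = 0.
Assume h[j] = 6^j − 2·3^j for all 0 ≤ j ≤ k, where k ≥ 1.
Then h[k+1] = 9h[k] − 18h[k−1] = 9·(6^k − 2·3^k) − 18·(6^{k−1} − 2·3^{k−1}) = (9·6 − 18)6^{k−1} − 2·(9·3 − 18)3^{k−1} = 36·6^{k−1} − 18·3^{k−1} = 6^{k+1} − 2·3^{k+1}.
So the formula holds for k+1, and by strong induction h[m] = 6^m − 2·3^m for all m ≥ 0.

h[m] = 6^m − 2·3^m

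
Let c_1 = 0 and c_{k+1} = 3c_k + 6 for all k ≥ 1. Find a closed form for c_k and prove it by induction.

Claim: c_k = 3^k − 3.

Base case: c_1 = 0, and 3^1 − 3 = 3 − 3 = 0.
Assume c_m = 3^m − 3 for some m ≥ 1.
Then c_{m+1} = 3c_m + 6 = 3·(3^m − 3) + 6 = 3^{m+1} − 9 + 6 = 3^{m+1} − 3.
This completes the inductive step, so c_k = 3^k − 3 for all k ≥ 1.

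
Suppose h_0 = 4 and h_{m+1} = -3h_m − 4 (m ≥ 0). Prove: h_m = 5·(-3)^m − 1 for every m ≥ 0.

Base case: h_0 = 4, and 5·(-3)^0 − 1 = 5 − 1 = 4.
Assume h_j = 5·(-3)^j − 1 for some j ≥ 0.
Then h_{j+1} = -3h_j − 4 = -3·(5·(-3)^j − 1) − 4 = -15·(-3)^j + 3 − 4 = 5·(-3)^{j+1} − 1.
So the formula holds for j+1, and by induction h_m = 5·(-3)^m − 1 for all m ≥ 0.

h_m = 5·(-3)^m − 1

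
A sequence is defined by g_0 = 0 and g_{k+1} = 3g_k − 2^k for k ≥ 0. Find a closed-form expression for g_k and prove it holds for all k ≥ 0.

Claim: g_k = -3^k + 2^k.

Base case: g_0 = 0, and -3^0 + 2^0 = -1 + 1 = 0.
Assume g_m = -3^m + 2^m for some m ≥ 0.
Then g_{m+1} = 3g_m − 2^m = 3·(-3^m + 2^m) − 2^m = -3^{m+1} + 3·2^m − 2^m = -3^{m+1} + 2·2^m = -3^{m+1} + 2^{m+1}.
This completes the inductive step, so g_k = -3^k + 2^k for all k ≥ 0.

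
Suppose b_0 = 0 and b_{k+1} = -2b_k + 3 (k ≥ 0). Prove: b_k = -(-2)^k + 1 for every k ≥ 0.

Base case: b_0 = 0, and -(-2)^0 + 1 = -1 + 1 = 0.
Assume b_m = -(-2)^m + 1 for some m ≥ 0.
Then b_{m+1} = -2b_m + 3 = -2·(-(-2)^m + 1) + 3 = 2·(-2)^m − 2 + 3 = -(-2)^{m+1} + 1.
So the formula holds for m+1, and by induction b_k = -(-2)^k + 1 for all k ≥ 0.

b_k = -(-2)^k + 1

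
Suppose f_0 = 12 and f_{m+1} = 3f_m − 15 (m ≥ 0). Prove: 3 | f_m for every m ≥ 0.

Base case: f_0 = 12 = 3·4, so 3 | f_0.
Assume 3 | f_r, so f_r = 3t for some integer t.
Then f_{r+1} = 3f_r − 15 = 3·(3t) − 15 = 3(3t − 5), so 3 | f_{r+1}.
By induction, 3 | f_m for all m ≥ 0.

3 | f_m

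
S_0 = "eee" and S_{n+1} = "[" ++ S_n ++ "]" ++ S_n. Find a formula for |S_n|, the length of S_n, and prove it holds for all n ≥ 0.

Claim: |S_n| = 5·2^n − 2.

Base case: |S_0| = 3, and 5·2^0 − 2 = 3.
Assume |S_m| = 5·2^m − 2.
Then |S_{m+1}| = 1 + |S_m| + 1 + |S_m| = 2|S_m| + 2 = 2(5·2^m − 2) + 2 = 5·2^{m+1} − 4 + 2 = 5·2^{m+1} − 2.
So the formula holds for m+1, and by induction |S_n| = 5·2^n − 2 for all n ≥ 0.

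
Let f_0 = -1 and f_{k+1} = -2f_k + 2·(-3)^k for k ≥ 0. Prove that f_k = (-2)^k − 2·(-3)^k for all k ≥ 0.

Base case: f_0 = -1, and (-2)^0 − 2·(-3)^0 = 1 − 2 = -1.
Assume f_m = (-2)^m − 2·(-3)^m for some m ≥ 0.
Then f_{m+1} = -2f_m + 2·(-3)^m = -2·((-2)^m − 2·(-3)^m) + 2·(-3)^m = (-2)^{m+1} + 4·(-3)^m + 2·(-3)^m = (-2)^{m+1} + 6·(-3)^m = (-2)^{m+1} − 2·(-3)^{m+1}.
So the formula holds for m+1, and by induction f_k = (-2)^k − 2·(-3)^k for all k ≥ 0.

f_k = (-2)^k − 2·(-3)^k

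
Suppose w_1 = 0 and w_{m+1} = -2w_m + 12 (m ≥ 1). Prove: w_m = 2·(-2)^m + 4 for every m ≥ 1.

Base case: w_1 = 0, and 2·(-2)^1 + 4 = -4 + 4 = 0.
Assume w_k = 2·(-2)^k + 4 for some k ≥ 1.
Then w_{k+1} = -2w_k + 12 = -2·(2·(-2)^k + 4) + 12 = -4·(-2)^k − 8 + 12 = 2·(-2)^{k+1} + 4.
By induction, w_m = 2·(-2)^m + 4 for all m ≥ 1.

w_m = 2·(-2)^m + 4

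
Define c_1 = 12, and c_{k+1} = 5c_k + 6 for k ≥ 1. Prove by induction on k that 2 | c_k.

Base case: c_1 = 12 = 2·6, so 2 | c_1.
Assume 2 | c_r, so c_r = 2t for some integer t.
Then c_{r+1} = 5c_r + 6 = 5·(2t) + 6 = 2(5t + 3), so 2 | c_{r+1}.
By induction, 2 | c_k for all k ≥ 1.

2 | c_k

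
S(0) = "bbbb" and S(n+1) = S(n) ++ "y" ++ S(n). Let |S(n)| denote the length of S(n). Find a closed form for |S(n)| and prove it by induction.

Claim: |S(n)| = 5·2^n − 1.

Base case: |S(0)| = 4, and 5·2^0 − 1 = 4.
Assume |S(k)| = 5·2^k − 1.
Then |S(k+1)| = |S(k)| + 1 + |S(k)| = 2|S(k)| + 1 = 2(5·2^k − 1) + 1 = 5·2^{k+1} − 2 + 1 = 5·2^{k+1} − 1.
Hence |S(n)| = 5·2^n − 1 for every n ≥ 0, by induction.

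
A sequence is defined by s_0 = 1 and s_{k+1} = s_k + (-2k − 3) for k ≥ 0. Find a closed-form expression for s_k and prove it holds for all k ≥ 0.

Claim: s_k = -k^2 − 2k + 1.

Base case: s_0 = 1, and -0^2 − 2·0 + 1 = 1.
Assume s_m = -m^2 − 2m + 1.
Then s_{m+1} = s_m + (-2m − 3) = (-m^2 − 2m + 1) + (-2m − 3) = -m^2 − 4m − 2,
and -(m+1)^2 − 2·(m+1) + 1 = -m^2 − 4m − 2.
By induction, s_k = -k^2 − 2k + 1 for all k ≥ 0.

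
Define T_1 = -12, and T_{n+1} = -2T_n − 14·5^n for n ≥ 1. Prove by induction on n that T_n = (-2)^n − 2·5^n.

Base case: T_1 = -12, and (-2)^1 − 2·5^1 = -2 − 10 = -12.
Assume T_j = (-2)^j − 2·5^j for some j ≥ 1.
Then T_{j+1} = -2T_j − 14·5^j = -2·((-2)^j − 2·5^j) − 14·5^j = (-2)^{j+1} + 4·5^j − 14·5^j = (-2)^{j+1} − 10·5^j = (-2)^{j+1} − 2·5^{j+1}.
So the formula holds for j+1, and by induction T_n = (-2)^n − 2·5^n for all n ≥ 1.

T_n = (-2)^n − 2·5^n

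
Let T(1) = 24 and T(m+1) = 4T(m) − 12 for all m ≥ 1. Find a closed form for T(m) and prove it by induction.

Claim: T(m) = 5·4^m + 4.

Base case: T(1) = 24, and 5·4^1 + 4 = 20 + 4 = 24.
Assume T(r) = 5·4^r + 4 for some r ≥ 1.
Then T(r+1) = 4T(r) − 12 = 4·(5·4^r + 4) − 12 = 20·4^r + 16 − 12 = 5·4^{r+1} + 4.
By induction, T(m) = 5·4^m + 4 for all m ≥ 1.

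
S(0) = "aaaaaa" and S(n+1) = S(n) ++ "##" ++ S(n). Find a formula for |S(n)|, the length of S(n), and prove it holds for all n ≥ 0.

Claim: |S(n)| = 2^{n+3} − 2.

Base case: |S(0)| = 6, and 2^{0+3} − 2 = 6.
Assume |S(m)| = 2^{m+3} − 2.
Then |S(m+1)| = |S(m)| + 2 + |S(m)| = 2|S(m)| + 2 = 2(2^{m+3} − 2) + 2 = 2^{m+1+3} − 4 + 2 = 2^{m+1+3} − 2.
Hence |S(n)| = 2^{n+3} − 2 for every n ≥ 0, by induction.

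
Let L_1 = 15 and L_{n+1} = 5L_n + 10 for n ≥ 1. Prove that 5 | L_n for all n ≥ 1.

Base case: L_1 = 15 = 5·3, so 5 | L_1.
Assume 5 | L_k, so L_k = 5t for some integer t.
Then L_{k+1} = 5L_k + 10 = 5·(5t) + 10 = 5(5t + 2), so 5 | L_{k+1}.
So the property holds for k+1, and by induction 5 | L_n for all n ≥ 1.

5 | L_n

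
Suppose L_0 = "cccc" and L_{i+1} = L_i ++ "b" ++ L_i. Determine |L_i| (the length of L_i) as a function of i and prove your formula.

Claim: |L_i| = 5·2^i − 1.

Base case: |L_0| = 4, and 5·2^0 − 1 = 4.
Assume |L_r| = 5·2^r − 1.
Then |L_{r+1}| = |L_r| + 1 + |L_r| = 2|L_r| + 1 = 2(5·2^r − 1) + 1 = 5·2^{r+1} − 2 + 1 = 5·2^{r+1} − 1.
So the formula holds for r+1, and by induction |L_i| = 5·2^i − 1 for all i ≥ 0.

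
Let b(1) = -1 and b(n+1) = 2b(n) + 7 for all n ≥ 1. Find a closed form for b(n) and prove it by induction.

Claim: b(n) = 3·2^n − 7.

Base case: b(1) = -1, and 3·2^1 − 7 = 6 − 7 = -1.
Assume b(j) = 3·2^j − 7 for some j ≥ 1.
Then b(j+1) = 2b(j) + 7 = 2·(3·2^j − 7) + 7 = 6·2^j − 14 + 7 = 3·2^{j+1} − 7.
So the formula holds for j+1, and by induction b(n) = 3·2^n − 7 for all n ≥ 1.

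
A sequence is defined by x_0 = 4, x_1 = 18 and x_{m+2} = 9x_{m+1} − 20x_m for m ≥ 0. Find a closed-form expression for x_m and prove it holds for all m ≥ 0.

Claim: x_m = 2·4^m + 2·5^m.

Base cases: x_0 = 4 and 2·4^0 + 2·5^0 = 4; x_1 = 18 and 2·4^1 + 2·5^1 = 18.
Assume x_j = 2·4^j + 2·5^j for all 0 ≤ j ≤ k, where k ≥ 1.
Then x_{k+1} = 9x_k − 20x_{k−1} = 9·(2·4^k + 2·5^k) − 20·(2·4^{k−1} + 2·5^{k−1}) = 2·(9·4 − 20)4^{k−1} + 2·(9·5 − 20)5^{k−1} = 32·4^{k−1} + 50·5^{k−1} = 2·4^{k+1} + 2·5^{k+1}.
By strong induction, x_m = 2·4^m + 2·5^m for all m ≥ 0.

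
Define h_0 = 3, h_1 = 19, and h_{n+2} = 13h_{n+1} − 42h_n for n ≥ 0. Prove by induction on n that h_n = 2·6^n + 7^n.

Base cases: h_0 = 3 and 2·6^0 + 7^0 = 3; h_1 = 19 and 2·6^1 + 7^1 = 19.
Assume h_j = 2·6^j + 7^j for all 0 ≤ j ≤ r, where r ≥ 1.
Then h_{r+1} = 13h_r − 42h_{r−1} = 13·(2·6^r + 7^r) − 42·(2·6^{r−1} + 7^{r−1}) = 2·(13·6 − 42)6^{r−1} + (13·7 − 42)7^{r−1} = 72·6^{r−1} + 49·7^{r−1} = 2·6^{r+1} + 7^{r+1}.
Hence h_n = 2·6^n + 7^n for every n ≥ 0, by strong induction.

h_n = 2·6^n + 7^n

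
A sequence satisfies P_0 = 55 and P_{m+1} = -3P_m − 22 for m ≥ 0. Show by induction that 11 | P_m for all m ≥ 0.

Base case: P_0 = 55 = 11·5, so 11 | P_0.
Assume 11 | P_j, so P_j = 11t for some integer t.
Then P_{j+1} = -3P_j − 22 = -3·(11t) − 22 = 11(-3t − 2), so 11 | P_{j+1}.
Hence 11 | P_m for every m ≥ 0, by induction.

11 | P_m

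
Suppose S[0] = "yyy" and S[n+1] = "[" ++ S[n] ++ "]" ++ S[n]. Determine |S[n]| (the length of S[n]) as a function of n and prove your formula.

Claim: |S[n]| = 5·2^n − 2.

Base case: |S[0]| = 3, and 5·2^0 − 2 = 3.
Assume |S[m]| = 5·2^m − 2.
Then |S[m+1]| = 1 + |S[m]| + 1 + |S[m]| = 2|S[m]| + 2 = 2(5·2^m − 2) + 2 = 5·2^{m+1} − 4 + 2 = 5·2^{m+1} − 2.
Hence |S[n]| = 5·2^n − 2 for every n ≥ 0, by induction.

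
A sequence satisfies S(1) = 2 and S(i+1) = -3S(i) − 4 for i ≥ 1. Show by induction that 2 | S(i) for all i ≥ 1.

Base case: S(1) = 2 = 2·1, so 2 | S(1).
Assume 2 | S(j), so S(j) = 2t for some integer t.
Then S(j+1) = -3S(j) − 4 = -3·(2t) − 4 = 2(-3t − 2), so 2 | S(j+1).
This completes the inductive step, so 2 | S(i) for all i ≥ 1.

2 | S(i)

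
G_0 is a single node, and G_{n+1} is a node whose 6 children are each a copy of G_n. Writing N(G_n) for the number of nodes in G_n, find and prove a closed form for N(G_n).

Claim: N(G_n) = (6^{n+1} − 1)/5.

Base case: N(G_0) = 1, and (6^{0+1} − 1)/5 = 1.
Assume N(G_m) = (6^{m+1} − 1)/5.
Then N(G_{m+1}) = 1 + 6N(G_m) = 1 + 6·(6^{m+1} − 1)/5 = 1 + (6^{m+2} − 6)/5 = (5 + 6^{m+2} − 6)/5 = (6^{m+2} − 1)/5.
By induction, N(G_n) = (6^{n+1} − 1)/5 for all n ≥ 0.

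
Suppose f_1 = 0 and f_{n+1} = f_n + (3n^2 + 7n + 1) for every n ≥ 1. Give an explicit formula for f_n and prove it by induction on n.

Claim: f_n = n^3 + 2n^2 − 2n − 1.

Base case: f_1 = 0, and 1^3 + 2·1^2 − 2·1 − 1 = 0.
Assume f_j = j^3 + 2j^2 − 2j − 1.
Then f_{j+1} = f_j + (3j^2 + 7j + 1) = (j^3 + 2j^2 − 2j − 1) + (3j^2 + 7j + 1) = j^3 + 5j^2 + 5j,
and (j+1)^3 + 2·(j+1)^2 − 2·(j+1) − 1 = j^3 + 5j^2 + 5j.
Hence f_n = n^3 + 2n^2 − 2n − 1 for every n ≥ 1, by induction.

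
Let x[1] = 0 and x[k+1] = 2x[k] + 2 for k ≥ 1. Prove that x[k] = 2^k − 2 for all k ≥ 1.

Base case: x[1] = 0, and 2^1 − 2 = 2 − 2 = 0.
Assume x[r] = 2^r − 2 for some r ≥ 1.
Then x[r+1] = 2x[r] + 2 = 2·(2^r − 2) + 2 = 2^{r+1} − 4 + 2 = 2^{r+1} − 2.
Hence x[k] = 2^k − 2 for every k ≥ 1, by induction.

x[k] = 2^k − 2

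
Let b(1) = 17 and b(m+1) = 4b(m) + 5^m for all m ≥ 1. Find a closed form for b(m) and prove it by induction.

Claim: b(m) = 3·4^m + 5^m.

Base case: b(1) = 17, and 3·4^1 + 5^1 = 12 + 5 = 17.
Assume b(r) = 3·4^r + 5^r for some r ≥ 1.
Then b(r+1) = 4b(r) + 5^r = 4·(3·4^r + 5^r) + 5^r = 3·4^{r+1} + 4·5^r + 5^r = 3·4^{r+1} + 5·5^r = 3·4^{r+1} + 5^{r+1}.
So the formula holds for r+1, and by induction b(m) = 3·4^m + 5^m for all m ≥ 1.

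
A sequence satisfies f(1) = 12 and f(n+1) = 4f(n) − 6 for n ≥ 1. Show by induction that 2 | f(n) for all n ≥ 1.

Base case: f(1) = 12 = 2·6, so 2 | f(1).
Assume 2 | f(k), so f(k) = 2t for some integer t.
Then f(k+1) = 4f(k) − 6 = 4·(2t) − 6 = 2(4t − 3), so 2 | f(k+1).
By induction, 2 | f(n) for all n ≥ 1.

2 | f(n)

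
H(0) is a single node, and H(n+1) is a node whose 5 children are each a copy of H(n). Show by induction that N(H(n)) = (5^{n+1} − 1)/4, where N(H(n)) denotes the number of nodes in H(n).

Base case: N(H(0)) = 1, and (5^{0+1} − 1)/4 = 1.
Assume N(H(m)) = (5^{m+1} − 1)/4.
Then N(H(m+1)) = 1 + 5N(H(m)) = 1 + 5·(5^{m+1} − 1)/4 = 1 + (5^{m+2} − 5)/4 = (4 + 5^{m+2} − 5)/4 = (5^{m+2} − 1)/4.
By induction, N(H(n)) = (5^{n+1} − 1)/4 for all n ≥ 0.

N(H(n)) = (5^{n+1} − 1)/4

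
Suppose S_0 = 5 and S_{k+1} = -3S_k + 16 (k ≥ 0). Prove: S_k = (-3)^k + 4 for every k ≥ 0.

Base case: S_0 = 5, and (-3)^0 + 4 = 1 + 4 = 5.
Assume S_m = (-3)^m + 4 for some m ≥ 0.
Then S_{m+1} = -3S_m + 16 = -3·((-3)^m + 4) + 16 = -3·(-3)^m − 12 + 16 = (-3)^{m+1} + 4.
Hence S_k = (-3)^k + 4 for every k ≥ 0, by induction.

S_k = (-3)^k + 4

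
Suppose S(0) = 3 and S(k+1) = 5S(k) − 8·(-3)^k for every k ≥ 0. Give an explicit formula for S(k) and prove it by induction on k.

Claim: S(k) = 2·5^k + (-3)^k.

Base case: S(0) = 3, and 2·5^0 + (-3)^0 = 2 + 1 = 3.
Assume S(m) = 2·5^m + (-3)^m for some m ≥ 0.
Then S(m+1) = 5S(m) − 8·(-3)^m = 5·(2·5^m + (-3)^m) − 8·(-3)^m = 2·5^{m+1} + 5·(-3)^m − 8·(-3)^m = 2·5^{m+1} − 3·(-3)^m = 2·5^{m+1} + (-3)^{m+1}.
By induction, S(k) = 2·5^k + (-3)^k for all k ≥ 0.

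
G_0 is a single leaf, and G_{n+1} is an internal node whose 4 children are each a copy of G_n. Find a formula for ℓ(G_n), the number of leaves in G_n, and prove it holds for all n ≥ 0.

Claim: ℓ(G_n) = 4^n.

Base case: ℓ(G_0) = 1, and 4^0 = 1.
Assume ℓ(G_r) = 4^r.
Then ℓ(G_{r+1}) = 4·ℓ(G_r) = 4·4^r = 4^{r+1}.
This completes the inductive step, so ℓ(G_n) = 4^n for all n ≥ 0.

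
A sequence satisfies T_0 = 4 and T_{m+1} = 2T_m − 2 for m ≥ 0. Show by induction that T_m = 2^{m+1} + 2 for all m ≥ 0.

Base case: T_0 = 4, and 2^{0+1} + 2 = 2 + 2 = 4.
Assume T_r = 2^{r+1} + 2 for some r ≥ 0.
Then T_{r+1} = 2T_r − 2 = 2·(2^{r+1} + 2) − 2 = 2^{r+2} + 4 − 2 = 2^{r+2} + 2.
So the formula holds for r+1, and by induction T_m = 2^{m+1} + 2 for all m ≥ 0.

T_m = 2^{m+1} + 2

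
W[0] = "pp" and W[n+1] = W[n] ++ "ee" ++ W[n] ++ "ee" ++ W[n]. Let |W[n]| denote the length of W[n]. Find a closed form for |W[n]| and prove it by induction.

Claim: |W[n]| = 4·3^n − 2.

Base case: |W[0]| = 2, and 4·3^0 − 2 = 2.
Assume |W[k]| = 4·3^k − 2.
Then |W[k+1]| = 3|W[k]| + 4 = 3(4·3^k − 2) + 4 = 4·3^{k+1} − 6 + 4 = 4·3^{k+1} − 2.
This completes the inductive step, so |W[n]| = 4·3^n − 2 for all n ≥ 0.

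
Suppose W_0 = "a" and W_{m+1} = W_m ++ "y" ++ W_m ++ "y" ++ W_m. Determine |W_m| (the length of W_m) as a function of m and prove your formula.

Claim: |W_m| = 2·3^m − 1.

Base case: |W_0| = 1, and 2·3^0 − 1 = 1.
Assume |W_k| = 2·3^k − 1.
Then |W_{k+1}| = 3|W_k| + 2 = 3(2·3^k − 1) + 2 = 2·3^{k+1} − 3 + 2 = 2·3^{k+1} − 1.
By induction, |W_m| = 2·3^m − 1 for all m ≥ 0.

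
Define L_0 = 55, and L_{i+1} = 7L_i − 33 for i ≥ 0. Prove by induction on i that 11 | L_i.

Base case: L_0 = 55 = 11·5, so 11 | L_0.
Assume 11 | L_j, so L_j = 11t for some integer t.
Then L_{j+1} = 7L_j − 33 = 7·(11t) − 33 = 11(7t − 3), so 11 | L_{j+1}.
Hence 11 | L_i for every i ≥ 0, by induction.

11 | L_i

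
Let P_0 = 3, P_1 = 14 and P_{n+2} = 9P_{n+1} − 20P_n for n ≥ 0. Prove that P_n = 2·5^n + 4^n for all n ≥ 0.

Base cases: P_0 = 3 and 2·5^0 + 4^0 = 3; P_1 = 14 and 2·5^1 + 4^1 = 14.
Assume P_j = 2·5^j + 4^j for all 0 ≤ j ≤ k, where k ≥ 1.
Then P_{k+1} = 9P_k − 20P_{k−1} = 9·(2·5^k + 4^k) − 20·(2·5^{k−1} + 4^{k−1}) = 2·(9·5 − 20)5^{k−1} + (9·4 − 20)4^{k−1} = 50·5^{k−1} + 16·4^{k−1} = 2·5^{k+1} + 4^{k+1}.
By strong induction, P_n = 2·5^n + 4^n for all n ≥ 0.

P_n = 2·5^n + 4^n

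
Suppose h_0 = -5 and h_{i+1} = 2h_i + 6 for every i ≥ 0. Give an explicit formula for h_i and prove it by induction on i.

Claim: h_i = 2^i − 6.

Base case: h_0 = -5, and 2^0 − 6 = 1 − 6 = -5.
Assume h_r = 2^r − 6 for some r ≥ 0.
Then h_{r+1} = 2h_r + 6 = 2·(2^r − 6) + 6 = 2^{r+1} − 12 + 6 = 2^{r+1} − 6.
By induction, h_i = 2^i − 6 for all i ≥ 0.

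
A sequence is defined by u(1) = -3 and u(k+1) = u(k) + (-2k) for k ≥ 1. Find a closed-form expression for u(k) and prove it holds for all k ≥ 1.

Claim: u(k) = -k^2 + k − 3.

Base case: u(1) = -3, and -1^2 + 1 − 3 = -3.
Assume u(m) = -m^2 + m − 3.
Then u(m+1) = u(m) + (-2m) = (-m^2 + m − 3) + (-2m) = -m^2 − m − 3,
and -(m+1)^2 + (m+1) − 3 = -m^2 − m − 3.
Hence u(k) = -k^2 + k − 3 for every k ≥ 1, by induction.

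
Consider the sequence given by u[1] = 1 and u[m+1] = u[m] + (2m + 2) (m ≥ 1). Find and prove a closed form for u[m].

Claim: u[m] = m^2 + m − 1.

Base case: u[1] = 1, and 1^2 + 1 − 1 = 1.
Assume u[j] = j^2 + j − 1.
Then u[j+1] = u[j] + (2j + 2) = (j^2 + j − 1) + (2j + 2) = j^2 + 3j + 1,
and (j+1)^2 + (j+1) − 1 = j^2 + 3j + 1.
By induction, u[m] = m^2 + m − 1 for all m ≥ 1.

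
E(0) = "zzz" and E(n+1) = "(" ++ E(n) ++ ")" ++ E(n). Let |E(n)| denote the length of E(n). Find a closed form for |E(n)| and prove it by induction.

Claim: |E(n)| = 5·2^n − 2.

Base case: |E(0)| = 3, and 5·2^0 − 2 = 3.
Assume |E(r)| = 5·2^r − 2.
Then |E(r+1)| = 1 + |E(r)| + 1 + |E(r)| = 2|E(r)| + 2 = 2(5·2^r − 2) + 2 = 5·2^{r+1} − 4 + 2 = 5·2^{r+1} − 2.
So the formula holds for r+1, and by induction |E(n)| = 5·2^n − 2 for all n ≥ 0.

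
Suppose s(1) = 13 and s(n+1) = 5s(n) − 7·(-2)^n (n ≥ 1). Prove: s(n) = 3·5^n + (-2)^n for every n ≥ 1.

Base case: s(1) = 13, and 3·5^1 + (-2)^1 = 15 − 2 = 13.
Assume s(j) = 3·5^j + (-2)^j for some j ≥ 1.
Then s(j+1) = 5s(j) − 7·(-2)^j = 5·(3·5^j + (-2)^j) − 7·(-2)^j = 3·5^{j+1} + 5·(-2)^j − 7·(-2)^j = 3·5^{j+1} − 2·(-2)^j = 3·5^{j+1} + (-2)^{j+1}.
This completes the inductive step, so s(n) = 3·5^n + (-2)^n for all n ≥ 1.

s(n) = 3·5^n + (-2)^n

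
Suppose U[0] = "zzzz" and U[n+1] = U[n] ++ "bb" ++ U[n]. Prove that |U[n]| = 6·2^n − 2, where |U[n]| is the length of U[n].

Base case: |U[0]| = 4, and 6·2^0 − 2 = 4.
Assume |U[m]| = 6·2^m − 2.
Then |U[m+1]| = |U[m]| + 2 + |U[m]| = 2|U[m]| + 2 = 2(6·2^m − 2) + 2 = 6·2^{m+1} − 4 + 2 = 6·2^{m+1} − 2.
By induction, |U[n]| = 6·2^n − 2 for all n ≥ 0.

|U[n]| = 6·2^n − 2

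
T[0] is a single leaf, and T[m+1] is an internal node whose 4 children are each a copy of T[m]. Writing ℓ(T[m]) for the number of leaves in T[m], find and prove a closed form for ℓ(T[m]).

Claim: ℓ(T[m]) = 4^m.

Base case: ℓ(T[0]) = 1, and 4^0 = 1.
Assume ℓ(T[k]) = 4^k.
Then ℓ(T[k+1]) = 4·ℓ(T[k]) = 4·4^k = 4^{k+1}.
This completes the inductive step, so ℓ(T[m]) = 4^m for all m ≥ 0.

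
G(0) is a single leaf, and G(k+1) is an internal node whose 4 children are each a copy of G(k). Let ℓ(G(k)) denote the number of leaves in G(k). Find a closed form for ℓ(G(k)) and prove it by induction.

Claim: ℓ(G(k)) = 4^k.

Base case: ℓ(G(0)) = 1, and 4^0 = 1.
Assume ℓ(G(m)) = 4^m.
Then ℓ(G(m+1)) = 4·ℓ(G(m)) = 4·4^m = 4^{m+1}.
By induction, ℓ(G(k)) = 4^k for all k ≥ 0.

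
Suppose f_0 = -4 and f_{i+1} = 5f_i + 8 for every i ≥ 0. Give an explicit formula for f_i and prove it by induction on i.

Claim: f_i = -2·5^i − 2.

Base case: f_0 = -4, and -2·5^0 − 2 = -2 − 2 = -4.
Assume f_k = -2·5^k − 2 for some k ≥ 0.
Then f_{k+1} = 5f_k + 8 = 5·(-2·5^k − 2) + 8 = -10·5^k − 10 + 8 = -2·5^{k+1} − 2.
So the formula holds for k+1, and by induction f_i = -2·5^i − 2 for all i ≥ 0.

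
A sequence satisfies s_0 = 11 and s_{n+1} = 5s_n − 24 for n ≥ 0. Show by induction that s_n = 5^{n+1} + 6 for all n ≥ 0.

Base case: s_0 = 11, and 5^{0+1} + 6 = 5 + 6 = 11.
Assume s_k = 5^{k+1} + 6 for some k ≥ 0.
Then s_{k+1} = 5s_k − 24 = 5·(5^{k+1} + 6) − 24 = 5^{k+2} + 30 − 24 = 5^{k+2} + 6.
So the formula holds for k+1, and by induction s_n = 5^{n+1} + 6 for all n ≥ 0.

s_n = 5^{n+1} + 6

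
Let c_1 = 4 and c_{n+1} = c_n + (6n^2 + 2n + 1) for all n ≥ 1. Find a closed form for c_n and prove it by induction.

Claim: c_n = 2n^3 − 2n^2 + n + 3.

Base case: c_1 = 4, and 2·1^3 − 2·1^2 + 1 + 3 = 4.
Assume c_j = 2j^3 − 2j^2 + j + 3.
Then c_{j+1} = c_j + (6j^2 + 2j + 1) = (2j^3 − 2j^2 + j + 3) + (6j^2 + 2j + 1) = 2j^3 + 4j^2 + 3j + 4,
and 2·(j+1)^3 − 2·(j+1)^2 + (j+1) + 3 = 2j^3 + 4j^2 + 3j + 4.
This completes the inductive step, so c_n = 2n^3 − 2n^2 + n + 3 for all n ≥ 1.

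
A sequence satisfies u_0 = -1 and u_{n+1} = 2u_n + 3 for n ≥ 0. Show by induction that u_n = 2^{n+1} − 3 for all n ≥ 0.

Base case: u_0 = -1, and 2^{0+1} − 3 = 2 − 3 = -1.
Assume u_r = 2^{r+1} − 3 for some r ≥ 0.
Then u_{r+1} = 2u_r + 3 = 2·(2^{r+1} − 3) + 3 = 2^{r+2} − 6 + 3 = 2^{r+2} − 3.
This completes the inductive step, so u_n = 2^{n+1} − 3 for all n ≥ 0.

u_n = 2^{n+1} − 3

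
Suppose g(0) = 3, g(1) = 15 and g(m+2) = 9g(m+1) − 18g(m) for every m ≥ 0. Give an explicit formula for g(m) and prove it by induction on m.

Claim: g(m) = 2·6^m + 3^m.

Base cases: g(0) = 3 and 2·6^0 + 3^0 = 3; g(1) = 15 and 2·6^1 + 3^1 = 15.
Assume g(j) = 2·6^j + 3^j for all 0 ≤ j ≤ r, where r ≥ 1.
Then g(r+1) = 9g(r) − 18g(r−1) = 9·(2·6^r + 3^r) − 18·(2·6^{r−1} + 3^{r−1}) = 2·(9·6 − 18)6^{r−1} + (9·3 − 18)3^{r−1} = 72·6^{r−1} + 9·3^{r−1} = 2·6^{r+1} + 3^{r+1}.
This completes the inductive step, so g(m) = 2·6^m + 3^m for all m ≥ 0.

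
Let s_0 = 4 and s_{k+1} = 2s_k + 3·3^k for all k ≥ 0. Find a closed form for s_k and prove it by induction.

Claim: s_k = 2^k + 3·3^k.

Base case: s_0 = 4, and 2^0 + 3·3^0 = 1 + 3 = 4.
Assume s_m = 2^m + 3·3^m for some m ≥ 0.
Then s_{m+1} = 2s_m + 3·3^m = 2·(2^m + 3·3^m) + 3·3^m = 2^{m+1} + 6·3^m + 3·3^m = 2^{m+1} + 9·3^m = 2^{m+1} + 3·3^{m+1}.
So the formula holds for m+1, and by induction s_k = 2^k + 3·3^k for all k ≥ 0.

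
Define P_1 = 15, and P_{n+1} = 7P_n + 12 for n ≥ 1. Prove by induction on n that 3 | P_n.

Base case: P_1 = 15 = 3·5, so 3 | P_1.
Assume 3 | P_k, so P_k = 3t for some integer t.
Then P_{k+1} = 7P_k + 12 = 7·(3t) + 12 = 3(7t + 4), so 3 | P_{k+1}.
So the property holds for k+1, and by induction 3 | P_n for all n ≥ 1.

3 | P_n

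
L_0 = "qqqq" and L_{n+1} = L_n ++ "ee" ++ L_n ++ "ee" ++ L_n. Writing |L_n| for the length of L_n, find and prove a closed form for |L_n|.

Claim: |L_n| = 6·3^n − 2.

Base case: |L_0| = 4, and 6·3^0 − 2 = 4.
Assume |L_r| = 6·3^r − 2.
Then |L_{r+1}| = 3|L_r| + 4 = 3(6·3^r − 2) + 4 = 6·3^{r+1} − 6 + 4 = 6·3^{r+1} − 2.
This completes the inductive step, so |L_n| = 6·3^n − 2 for all n ≥ 0.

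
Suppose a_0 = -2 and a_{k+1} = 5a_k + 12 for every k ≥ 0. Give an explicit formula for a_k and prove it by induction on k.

Claim: a_k = 5^k − 3.

Base case: a_0 = -2, and 5^0 − 3 = 1 − 3 = -2.
Assume a_r = 5^r − 3 for some r ≥ 0.
Then a_{r+1} = 5a_r + 12 = 5·(5^r − 3) + 12 = 5^{r+1} − 15 + 12 = 5^{r+1} − 3.
By induction, a_k = 5^k − 3 for all k ≥ 0.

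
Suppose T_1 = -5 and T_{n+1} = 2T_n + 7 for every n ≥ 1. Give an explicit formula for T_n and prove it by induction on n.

Claim: T_n = 2^n − 7.

Base case: T_1 = -5, and 2^1 − 7 = 2 − 7 = -5.
Assume T_r = 2^r − 7 for some r ≥ 1.
Then T_{r+1} = 2T_r + 7 = 2·(2^r − 7) + 7 = 2^{r+1} − 14 + 7 = 2^{r+1} − 7.
Hence T_n = 2^n − 7 for every n ≥ 1, by induction.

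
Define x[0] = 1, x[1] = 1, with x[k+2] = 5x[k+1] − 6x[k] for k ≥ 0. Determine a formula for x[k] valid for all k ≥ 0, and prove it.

Claim: x[k] = 2·2^k − 3^k.

Base cases: x[0] = 1 and 2·2^0 − 3^0 = 1; x[1] = 1 and 2·2^1 − 3^1 = 1.
Assume x[j] = 2·2^j − 3^j for all 0 ≤ j ≤ m, where m ≥ 1.
Then x[m+1] = 5x[m] − 6x[m−1] = 5·(2·2^m − 3^m) − 6·(2·2^{m−1} − 3^{m−1}) = 2·(5·2 − 6)2^{m−1} − (5·3 − 6)3^{m−1} = 8·2^{m−1} − 9·3^{m−1} = 2·2^{m+1} − 3^{m+1}.
By strong induction, x[k] = 2·2^k − 3^k for all k ≥ 0.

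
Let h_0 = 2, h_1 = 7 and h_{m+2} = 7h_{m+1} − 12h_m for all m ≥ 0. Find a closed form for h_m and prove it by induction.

Claim: h_m = 4^m + 3^m.

Base cases: h_0 = 2 and 4^0 + 3^0 = 2; h_1 = 7 and 4^1 + 3^1 = 7.
Assume h_j = 4^j + 3^j for all 0 ≤ j ≤ k, where k ≥ 1.
Then h_{k+1} = 7h_k − 12h_{k−1} = 7·(4^k + 3^k) − 12·(4^{k−1} + 3^{k−1}) = (7·4 − 12)4^{k−1} + (7·3 − 12)3^{k−1} = 16·4^{k−1} + 9·3^{k−1} = 4^{k+1} + 3^{k+1}.
By strong induction, h_m = 4^m + 3^m for all m ≥ 0.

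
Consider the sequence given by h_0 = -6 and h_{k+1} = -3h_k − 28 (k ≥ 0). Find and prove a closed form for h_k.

Claim: h_k = (-3)^k − 7.

Base case: h_0 = -6, and (-3)^0 − 7 = 1 − 7 = -6.
Assume h_j = (-3)^j − 7 for some j ≥ 0.
Then h_{j+1} = -3h_j − 28 = -3·((-3)^j − 7) − 28 = -3·(-3)^j + 21 − 28 = (-3)^{j+1} − 7.
This completes the inductive step, so h_k = (-3)^k − 7 for all k ≥ 0.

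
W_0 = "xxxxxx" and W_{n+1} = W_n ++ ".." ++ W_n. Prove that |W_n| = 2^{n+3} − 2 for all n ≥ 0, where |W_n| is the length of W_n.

Base case: |W_0| = 6, and 2^{0+3} − 2 = 6.
Assume |W_k| = 2^{k+3} − 2.
Then |W_{k+1}| = |W_k| + 2 + |W_k| = 2|W_k| + 2 = 2(2^{k+3} − 2) + 2 = 2^{k+1+3} − 4 + 2 = 2^{k+1+3} − 2.
This completes the inductive step, so |W_n| = 2^{n+3} − 2 for all n ≥ 0.

|W_n| = 2^{n+3} − 2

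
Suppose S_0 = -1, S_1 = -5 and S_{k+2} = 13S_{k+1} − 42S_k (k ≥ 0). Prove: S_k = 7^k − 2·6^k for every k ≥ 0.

Base cases: S_0 = -1 and 7^0 − 2·6^0 = -1; S_1 = -5 and 7^1 − 2·6^1 = -5.
Assume S_j = 7^j − 2·6^j for all 0 ≤ j ≤ m, where m ≥ 1.
Then S_{m+1} = 13S_m − 42S_{m−1} = 13·(7^m − 2·6^m) − 42·(7^{m−1} − 2·6^{m−1}) = (13·7 − 42)7^{m−1} − 2·(13·6 − 42)6^{m−1} = 49·7^{m−1} − 72·6^{m−1} = 7^{m+1} − 2·6^{m+1}.
This completes the inductive step, so S_k = 7^k − 2·6^k for all k ≥ 0.

S_k = 7^k − 2·6^k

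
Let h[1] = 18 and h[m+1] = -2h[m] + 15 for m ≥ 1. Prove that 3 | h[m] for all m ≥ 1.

Base case: h[1] = 18 = 3·6, so 3 | h[1].
Assume 3 | h[k], so h[k] = 3t for some integer t.
Then h[k+1] = -2h[k] + 15 = -2·(3t) + 15 = 3(-2t + 5), so 3 | h[k+1].
This completes the inductive step, so 3 | h[m] for all m ≥ 1.

3 | h[m]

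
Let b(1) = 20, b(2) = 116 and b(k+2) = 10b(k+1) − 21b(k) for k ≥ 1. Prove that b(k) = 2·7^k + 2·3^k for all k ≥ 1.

Base cases: b(1) = 20 and 2·7^1 + 2·3^1 = 20; b(2) = 116 and 2·7^2 + 2·3^2 = 116.
Assume b(j) = 2·7^j + 2·3^j for all 1 ≤ j ≤ m, where m ≥ 2.
Then b(m+1) = 10b(m) − 21b(m−1) = 10·(2·7^m + 2·3^m) − 21·(2·7^{m−1} + 2·3^{m−1}) = 2·(10·7 − 21)7^{m−1} + 2·(10·3 − 21)3^{m−1} = 98·7^{m−1} + 18·3^{m−1} = 2·7^{m+1} + 2·3^{m+1}.
So the formula holds for m+1, and by strong induction b(k) = 2·7^k + 2·3^k for all k ≥ 1.

b(k) = 2·7^k + 2·3^k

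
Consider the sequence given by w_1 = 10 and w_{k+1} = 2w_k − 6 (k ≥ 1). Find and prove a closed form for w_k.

Claim: w_k = 2^{k+1} + 6.

Base case: w_1 = 10, and 2^{1+1} + 6 = 4 + 6 = 10.
Assume w_j = 2^{j+1} + 6 for some j ≥ 1.
Then w_{j+1} = 2w_j − 6 = 2·(2^{j+1} + 6) − 6 = 2^{j+2} + 12 − 6 = 2^{j+2} + 6.
Hence w_k = 2^{k+1} + 6 for every k ≥ 1, by induction.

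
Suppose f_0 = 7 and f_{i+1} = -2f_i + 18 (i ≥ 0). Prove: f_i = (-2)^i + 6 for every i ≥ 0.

Base case: f_0 = 7, and (-2)^0 + 6 = 1 + 6 = 7.
Assume f_r = (-2)^r + 6 for some r ≥ 0.
Then f_{r+1} = -2f_r + 18 = -2·((-2)^r + 6) + 18 = -2·(-2)^r − 12 + 18 = (-2)^{r+1} + 6.
By induction, f_i = (-2)^i + 6 for all i ≥ 0.

f_i = (-2)^i + 6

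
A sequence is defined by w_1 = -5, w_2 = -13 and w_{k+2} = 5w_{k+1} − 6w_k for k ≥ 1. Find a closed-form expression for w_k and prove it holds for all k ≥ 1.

Claim: w_k = -2^k − 3^k.

Base cases: w_1 = -5 and -2^1 − 3^1 = -5; w_2 = -13 and -2^2 − 3^2 = -13.
Assume w_j = -2^j − 3^j for all 1 ≤ j ≤ m, where m ≥ 2.
Then w_{m+1} = 5w_m − 6w_{m−1} = 5·(-2^m − 3^m) − 6·(-2^{m−1} − 3^{m−1}) = -(5·2 − 6)2^{m−1} − (5·3 − 6)3^{m−1} = -4·2^{m−1} − 9·3^{m−1} = -2^{m+1} − 3^{m+1}.
By strong induction, w_k = -2^k − 3^k for all k ≥ 1.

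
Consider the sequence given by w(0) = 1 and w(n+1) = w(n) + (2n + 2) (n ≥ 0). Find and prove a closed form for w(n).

Claim: w(n) = n^2 + n + 1.

Base case: w(0) = 1, and 0^2 + 0 + 1 = 1.
Assume w(k) = k^2 + k + 1.
Then w(k+1) = w(k) + (2k + 2) = (k^2 + k + 1) + (2k + 2) = k^2 + 3k + 3,
and (k+1)^2 + (k+1) + 1 = k^2 + 3k + 3.
This completes the inductive step, so w(n) = n^2 + n + 1 for all n ≥ 0.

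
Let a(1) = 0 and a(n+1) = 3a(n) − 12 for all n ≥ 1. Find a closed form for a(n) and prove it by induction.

Claim: a(n) = -2·3^n + 6.

Base case: a(1) = 0, and -2·3^1 + 6 = -6 + 6 = 0.
Assume a(m) = -2·3^m + 6 for some m ≥ 1.
Then a(m+1) = 3a(m) − 12 = 3·(-2·3^m + 6) − 12 = -6·3^m + 18 − 12 = -2·3^{m+1} + 6.
So the formula holds for m+1, and by induction a(n) = -2·3^n + 6 for all n ≥ 1.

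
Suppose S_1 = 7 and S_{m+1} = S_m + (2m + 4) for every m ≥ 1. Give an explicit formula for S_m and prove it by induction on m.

Claim: S_m = m^2 + 3m + 3.

Base case: S_1 = 7, and 1^2 + 3·1 + 3 = 7.
Assume S_j = j^2 + 3j + 3.
Then S_{j+1} = S_j + (2j + 4) = (j^2 + 3j + 3) + (2j + 4) = j^2 + 5j + 7,
and (j+1)^2 + 3·(j+1) + 3 = j^2 + 5j + 7.
By induction, S_m = m^2 + 3m + 3 for all m ≥ 1.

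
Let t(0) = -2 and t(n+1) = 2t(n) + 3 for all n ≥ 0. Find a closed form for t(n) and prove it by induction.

Claim: t(n) = 2^n − 3.

Base case: t(0) = -2, and 2^0 − 3 = 1 − 3 = -2.
Assume t(k) = 2^k − 3 for some k ≥ 0.
Then t(k+1) = 2t(k) + 3 = 2·(2^k − 3) + 3 = 2^{k+1} − 6 + 3 = 2^{k+1} − 3.
Hence t(n) = 2^n − 3 for every n ≥ 0, by induction.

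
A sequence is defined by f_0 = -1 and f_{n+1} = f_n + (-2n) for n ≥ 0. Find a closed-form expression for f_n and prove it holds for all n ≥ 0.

Claim: f_n = -n^2 + n − 1.

Base case: f_0 = -1, and -0^2 + 0 − 1 = -1.
Assume f_k = -k^2 + k − 1.
Then f_{k+1} = f_k + (-2k) = (-k^2 + k − 1) + (-2k) = -k^2 − k − 1,
and -(k+1)^2 + (k+1) − 1 = -k^2 − k − 1.
Hence f_n = -n^2 + n − 1 for every n ≥ 0, by induction.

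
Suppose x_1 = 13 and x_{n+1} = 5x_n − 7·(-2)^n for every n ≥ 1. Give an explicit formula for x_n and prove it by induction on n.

Claim: x_n = 3·5^n + (-2)^n.

Base case: x_1 = 13, and 3·5^1 + (-2)^1 = 15 − 2 = 13.
Assume x_k = 3·5^k + (-2)^k for some k ≥ 1.
Then x_{k+1} = 5x_k − 7·(-2)^k = 5·(3·5^k + (-2)^k) − 7·(-2)^k = 3·5^{k+1} + 5·(-2)^k − 7·(-2)^k = 3·5^{k+1} − 2·(-2)^k = 3·5^{k+1} + (-2)^{k+1}.
Hence x_n = 3·5^n + (-2)^n for every n ≥ 1, by induction.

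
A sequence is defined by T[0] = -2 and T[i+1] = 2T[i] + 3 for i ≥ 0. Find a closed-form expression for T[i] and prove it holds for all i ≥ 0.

Claim: T[i] = 2^i − 3.

Base case: T[0] = -2, and 2^0 − 3 = 1 − 3 = -2.
Assume T[m] = 2^m − 3 for some m ≥ 0.
Then T[m+1] = 2T[m] + 3 = 2·(2^m − 3) + 3 = 2^{m+1} − 6 + 3 = 2^{m+1} − 3.
Hence T[i] = 2^i − 3 for every i ≥ 0, by induction.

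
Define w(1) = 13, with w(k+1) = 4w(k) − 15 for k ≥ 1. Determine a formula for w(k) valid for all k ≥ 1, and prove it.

Claim: w(k) = 2·4^k + 5.

Base case: w(1) = 13, and 2·4^1 + 5 = 8 + 5 = 13.
Assume w(m) = 2·4^m + 5 for some m ≥ 1.
Then w(m+1) = 4w(m) − 15 = 4·(2·4^m + 5) − 15 = 8·4^m + 20 − 15 = 2·4^{m+1} + 5.
Hence w(k) = 2·4^k + 5 for every k ≥ 1, by induction.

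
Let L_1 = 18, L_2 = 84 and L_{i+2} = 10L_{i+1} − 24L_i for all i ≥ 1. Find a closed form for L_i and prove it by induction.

Claim: L_i = 3·4^i + 6^i.

Base cases: L_1 = 18 and 3·4^1 + 6^1 = 18; L_2 = 84 and 3·4^2 + 6^2 = 84.
Assume L_j = 3·4^j + 6^j for all 1 ≤ j ≤ k, where k ≥ 2.
Then L_{k+1} = 10L_k − 24L_{k−1} = 10·(3·4^k + 6^k) − 24·(3·4^{k−1} + 6^{k−1}) = 3·(10·4 − 24)4^{k−1} + (10·6 − 24)6^{k−1} = 48·4^{k−1} + 36·6^{k−1} = 3·4^{k+1} + 6^{k+1}.
Hence L_i = 3·4^i + 6^i for every i ≥ 1, by strong induction.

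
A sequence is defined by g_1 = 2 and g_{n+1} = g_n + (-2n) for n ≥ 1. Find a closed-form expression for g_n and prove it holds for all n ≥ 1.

Claim: g_n = -n^2 + n + 2.

Base case: g_1 = 2, and -1^2 + 1 + 2 = 2.
Assume g_j = -j^2 + j + 2.
Then g_{j+1} = g_j + (-2j) = (-j^2 + j + 2) + (-2j) = -j^2 − j + 2,
and -(j+1)^2 + (j+1) + 2 = -j^2 − j + 2.
This completes the inductive step, so g_n = -n^2 + n + 2 for all n ≥ 1.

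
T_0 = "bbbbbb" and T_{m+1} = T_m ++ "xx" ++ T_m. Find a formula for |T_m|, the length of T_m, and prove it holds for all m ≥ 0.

Claim: |T_m| = 2^{m+3} − 2.

Base case: |T_0| = 6, and 2^{0+3} − 2 = 6.
Assume |T_j| = 2^{j+3} − 2.
Then |T_{j+1}| = |T_j| + 2 + |T_j| = 2|T_j| + 2 = 2(2^{j+3} − 2) + 2 = 2^{j+1+3} − 4 + 2 = 2^{j+1+3} − 2.
By induction, |T_m| = 2^{m+3} − 2 for all m ≥ 0.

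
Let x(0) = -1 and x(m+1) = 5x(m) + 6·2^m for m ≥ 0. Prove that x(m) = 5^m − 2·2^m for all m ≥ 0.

Base case: x(0) = -1, and 5^0 − 2·2^0 = 1 − 2 = -1.
Assume x(r) = 5^r − 2·2^r for some r ≥ 0.
Then x(r+1) = 5x(r) + 6·2^r = 5·(5^r − 2·2^r) + 6·2^r = 5^{r+1} − 10·2^r + 6·2^r = 5^{r+1} − 4·2^r = 5^{r+1} − 2·2^{r+1}.
By induction, x(m) = 5^m − 2·2^m for all m ≥ 0.

x(m) = 5^m − 2·2^m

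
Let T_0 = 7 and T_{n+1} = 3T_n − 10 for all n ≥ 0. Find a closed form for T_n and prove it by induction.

Claim: T_n = 2·3^n + 5.

Base case: T_0 = 7, and 2·3^0 + 5 = 2 + 5 = 7.
Assume T_m = 2·3^m + 5 for some m ≥ 0.
Then T_{m+1} = 3T_m − 10 = 3·(2·3^m + 5) − 10 = 6·3^m + 15 − 10 = 2·3^{m+1} + 5.
So the formula holds for m+1, and by induction T_n = 2·3^n + 5 for all n ≥ 0.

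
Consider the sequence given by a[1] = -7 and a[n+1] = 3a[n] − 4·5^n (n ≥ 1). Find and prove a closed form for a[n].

Claim: a[n] = 3^n − 2·5^n.

Base case: a[1] = -7, and 3^1 − 2·5^1 = 3 − 10 = -7.
Assume a[j] = 3^j − 2·5^j for some j ≥ 1.
Then a[j+1] = 3a[j] − 4·5^j = 3·(3^j − 2·5^j) − 4·5^j = 3^{j+1} − 6·5^j − 4·5^j = 3^{j+1} − 10·5^j = 3^{j+1} − 2·5^{j+1}.
By induction, a[n] = 3^n − 2·5^n for all n ≥ 1.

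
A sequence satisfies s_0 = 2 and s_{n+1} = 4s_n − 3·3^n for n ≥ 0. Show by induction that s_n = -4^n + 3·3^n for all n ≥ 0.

Base case: s_0 = 2, and -4^0 + 3·3^0 = -1 + 3 = 2.
Assume s_k = -4^k + 3·3^k for some k ≥ 0.
Then s_{k+1} = 4s_k − 3·3^k = 4·(-4^k + 3·3^k) − 3·3^k = -4^{k+1} + 12·3^k − 3·3^k = -4^{k+1} + 9·3^k = -4^{k+1} + 3·3^{k+1}.
So the formula holds for k+1, and by induction s_n = -4^n + 3·3^n for all n ≥ 0.

s_n = -4^n + 3·3^n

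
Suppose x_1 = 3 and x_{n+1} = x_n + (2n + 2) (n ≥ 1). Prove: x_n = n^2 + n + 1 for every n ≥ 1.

Base case: x_1 = 3, and 1^2 + 1 + 1 = 3.
Assume x_r = r^2 + r + 1.
Then x_{r+1} = x_r + (2r + 2) = (r^2 + r + 1) + (2r + 2) = r^2 + 3r + 3,
and (r+1)^2 + (r+1) + 1 = r^2 + 3r + 3.
This completes the inductive step, so x_n = n^2 + n + 1 for all n ≥ 1.

x_n = n^2 + n + 1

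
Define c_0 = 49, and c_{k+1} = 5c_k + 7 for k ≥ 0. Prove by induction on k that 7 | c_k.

Base case: c_0 = 49 = 7·7, so 7 | c_0.
Assume 7 | c_m, so c_m = 7t for some integer t.
Then c_{m+1} = 5c_m + 7 = 5·(7t) + 7 = 7(5t + 1), so 7 | c_{m+1}.
By induction, 7 | c_k for all k ≥ 0.

7 | c_k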